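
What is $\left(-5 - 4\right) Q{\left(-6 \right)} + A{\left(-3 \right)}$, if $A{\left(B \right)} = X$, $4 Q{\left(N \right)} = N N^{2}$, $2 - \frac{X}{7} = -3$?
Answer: $521$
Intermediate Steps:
$X = 35$ ($X = 14 - -21 = 14 + 21 = 35$)
$Q{\left(N \right)} = \frac{N^{3}}{4}$ ($Q{\left(N \right)} = \frac{N N^{2}}{4} = \frac{N^{3}}{4}$)
$A{\left(B \right)} = 35$
$\left(-5 - 4\right) Q{\left(-6 \right)} + A{\left(-3 \right)} = \left(-5 - 4\right) \frac{\left(-6\right)^{3}}{4} + 35 = \left(-5 - 4\right) \frac{1}{4} \left(-216\right) + 35 = \left(-9\right) \left(-54\right) + 35 = 486 + 35 = 521$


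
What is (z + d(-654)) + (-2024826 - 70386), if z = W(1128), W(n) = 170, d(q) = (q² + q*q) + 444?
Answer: -1239166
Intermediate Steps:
d(q) = 444 + 2*q² (d(q) = (q² + q²) + 444 = 2*q² + 444 = 444 + 2*q²)
z = 170
(z + d(-654)) + (-2024826 - 70386) = (170 + (444 + 2*(-654)²)) + (-2024826 - 70386) = (170 + (444 + 2*427716)) - 2095212 = (170 + (444 + 855432)) - 2095212 = (170 + 855876) - 2095212 = 856046 - 2095212 = -1239166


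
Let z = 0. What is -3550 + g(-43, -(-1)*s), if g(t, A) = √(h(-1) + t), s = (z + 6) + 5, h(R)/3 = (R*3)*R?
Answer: -3550 + I*√34 ≈ -3550.0 + 5.831*I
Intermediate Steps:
h(R) = 9*R² (h(R) = 3*((R*3)*R) = 3*((3*R)*R) = 3*(3*R²) = 9*R²)
s = 11 (s = (0 + 6) + 5 = 6 + 5 = 11)
g(t, A) = √(9 + t) (g(t, A) = √(9*(-1)² + t) = √(9*1 + t) = √(9 + t))
-3550 + g(-43, -(-1)*s) = -3550 + √(9 - 43) = -3550 + √(-34) = -3550 + I*√34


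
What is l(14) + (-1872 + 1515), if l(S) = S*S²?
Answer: 2387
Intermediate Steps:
l(S) = S³
l(14) + (-1872 + 1515) = 14³ + (-1872 + 1515) = 2744 - 357 = 2387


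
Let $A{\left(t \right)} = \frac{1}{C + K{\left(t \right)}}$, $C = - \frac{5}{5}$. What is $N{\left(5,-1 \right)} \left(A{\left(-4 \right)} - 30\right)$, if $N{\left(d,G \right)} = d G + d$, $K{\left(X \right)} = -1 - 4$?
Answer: $0$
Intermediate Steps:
$K{\left(X \right)} = -5$ ($K{\left(X \right)} = -1 - 4 = -5$)
$C = -1$ ($C = \left(-5\right) \frac{1}{5} = -1$)
$A{\left(t \right)} = - \frac{1}{6}$ ($A{\left(t \right)} = \frac{1}{-1 - 5} = \frac{1}{-6} = - \frac{1}{6}$)
$N{\left(d,G \right)} = d + G d$ ($N{\left(d,G \right)} = G d + d = d + G d$)
$N{\left(5,-1 \right)} \left(A{\left(-4 \right)} - 30\right) = 5 \left(1 - 1\right) \left(- \frac{1}{6} - 30\right) = 5 \cdot 0 \left(- \frac{181}{6}\right) = 0 \left(- \frac{181}{6}\right) = 0$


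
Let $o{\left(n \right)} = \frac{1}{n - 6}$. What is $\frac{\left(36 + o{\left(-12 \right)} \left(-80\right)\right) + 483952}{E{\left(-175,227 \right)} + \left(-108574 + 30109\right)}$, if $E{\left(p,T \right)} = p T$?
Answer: $- \frac{2177966}{531855} \approx -4.095$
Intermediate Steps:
$o{\left(n \right)} = \frac{1}{-6 + n}$
$E{\left(p,T \right)} = T p$
$\frac{\left(36 + o{\left(-12 \right)} \left(-80\right)\right) + 483952}{E{\left(-175,227 \right)} + \left(-108574 + 30109\right)} = \frac{\left(36 + \frac{1}{-6 - 12} \left(-80\right)\right) + 483952}{227 \left(-175\right) + \left(-108574 + 30109\right)} = \frac{\left(36 + \frac{1}{-18} \left(-80\right)\right) + 483952}{-39725 - 78465} = \frac{\left(36 - - \frac{40}{9}\right) + 483952}{-118190} = \left(\left(36 + \frac{40}{9}\right) + 483952\right) \left(- \frac{1}{118190}\right) = \left(\frac{364}{9} + 483952\right) \left(- \frac{1}{118190}\right) = \frac{4355932}{9} \left(- \frac{1}{118190}\right) = - \frac{2177966}{531855}$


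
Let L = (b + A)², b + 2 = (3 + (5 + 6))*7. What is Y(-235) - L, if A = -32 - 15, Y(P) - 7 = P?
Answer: -2629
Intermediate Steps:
Y(P) = 7 + P
A = -47
b = 96 (b = -2 + (3 + (5 + 6))*7 = -2 + (3 + 11)*7 = -2 + 14*7 = -2 + 98 = 96)
L = 2401 (L = (96 - 47)² = 49² = 2401)
Y(-235) - L = (7 - 235) - 1*2401 = -228 - 2401 = -2629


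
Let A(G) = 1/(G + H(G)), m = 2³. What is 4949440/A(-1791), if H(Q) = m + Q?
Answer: -17689298560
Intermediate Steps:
m = 8
H(Q) = 8 + Q
A(G) = 1/(8 + 2*G) (A(G) = 1/(G + (8 + G)) = 1/(8 + 2*G))
4949440/A(-1791) = 4949440/((1/(2*(4 - 1791)))) = 4949440/(((½)/(-1787))) = 4949440/(((½)*(-1/1787))) = 4949440/(-1/3574) = 4949440*(-3574) = -17689298560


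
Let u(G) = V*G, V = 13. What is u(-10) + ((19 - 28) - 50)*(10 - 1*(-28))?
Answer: -2372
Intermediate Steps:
u(G) = 13*G
u(-10) + ((19 - 28) - 50)*(10 - 1*(-28)) = 13*(-10) + ((19 - 28) - 50)*(10 - 1*(-28)) = -130 + (-9 - 50)*(10 + 28) = -130 - 59*38 = -130 - 2242 = -2372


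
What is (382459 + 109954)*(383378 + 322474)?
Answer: 347570700876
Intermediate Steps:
(382459 + 109954)*(383378 + 322474) = 492413*705852 = 347570700876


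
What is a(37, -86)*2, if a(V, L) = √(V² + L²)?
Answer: 2*√8765 ≈ 187.24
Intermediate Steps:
a(V, L) = √(L² + V²)
a(37, -86)*2 = √((-86)² + 37²)*2 = √(7396 + 1369)*2 = √8765*2 = 2*√8765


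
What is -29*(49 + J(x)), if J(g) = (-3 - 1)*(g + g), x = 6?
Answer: -29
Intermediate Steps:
J(g) = -8*g
-29*(49 + J(x)) = -29*(49 - 8*6) = -29*(49 - 48) = -29*1 = -29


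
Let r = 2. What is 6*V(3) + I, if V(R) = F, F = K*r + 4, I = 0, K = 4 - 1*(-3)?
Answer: 108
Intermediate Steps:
K = 7 (K = 4 + 3 = 7)
F = 18 (F = 7*2 + 4 = 14 + 4 = 18)
V(R) = 18
6*V(3) + I = 6*18 + 0 = 108 + 0 = 108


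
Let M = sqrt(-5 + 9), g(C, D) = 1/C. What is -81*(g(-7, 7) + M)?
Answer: -1053/7 ≈ -150.43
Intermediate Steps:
M = 2 (M = sqrt(4) = 2)
-81*(g(-7, 7) + M) = -81*(1/(-7) + 2) = -81*(-1/7 + 2) = -81*13/7 = -1053/7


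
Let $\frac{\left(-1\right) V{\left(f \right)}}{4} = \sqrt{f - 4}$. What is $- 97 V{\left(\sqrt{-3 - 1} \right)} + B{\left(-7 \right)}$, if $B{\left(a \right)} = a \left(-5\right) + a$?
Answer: $28 + 388 \sqrt{-4 + 2 i} \approx 216.52 + 798.57 i$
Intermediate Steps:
$V{\left(f \right)} = - 4 \sqrt{-4 + f}$ ($V{\left(f \right)} = - 4 \sqrt{f - 4} = - 4 \sqrt{-4 + f}$)
$B{\left(a \right)} = - 4 a$ ($B{\left(a \right)} = - 5 a + a = - 4 a$)
$- 97 V{\left(\sqrt{-3 - 1} \right)} + B{\left(-7 \right)} = - 97 \left(- 4 \sqrt{-4 + \sqrt{-3 - 1}}\right) - -28 = - 97 \left(- 4 \sqrt{-4 + \sqrt{-4}}\right) + 28 = - 97 \left(- 4 \sqrt{-4 + 2 i}\right) + 28 = 388 \sqrt{-4 + 2 i} + 28 = 28 + 388 \sqrt{-4 + 2 i}$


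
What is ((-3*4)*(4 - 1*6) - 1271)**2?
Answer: 1555009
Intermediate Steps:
((-3*4)*(4 - 1*6) - 1271)**2 = (-12*(4 - 6) - 1271)**2 = (-12*(-2) - 1271)**2 = (24 - 1271)**2 = (-1247)**2 = 1555009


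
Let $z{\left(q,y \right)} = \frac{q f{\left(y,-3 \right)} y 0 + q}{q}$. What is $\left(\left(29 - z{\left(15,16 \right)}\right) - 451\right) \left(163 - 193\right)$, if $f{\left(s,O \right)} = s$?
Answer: $12690$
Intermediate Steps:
$z{\left(q,y \right)} = 1$ ($z{\left(q,y \right)} = \frac{q y y 0 + q}{q} = \frac{q y^{2} \cdot 0 + q}{q} = \frac{0 + q}{q} = \frac{q}{q} = 1$)
$\left(\left(29 - z{\left(15,16 \right)}\right) - 451\right) \left(163 - 193\right) = \left(\left(29 - 1\right) - 451\right) \left(163 - 193\right) = \left(\left(29 - 1\right) - 451\right) \left(-30\right) = \left(28 - 451\right) \left(-30\right) = \left(-423\right) \left(-30\right) = 12690$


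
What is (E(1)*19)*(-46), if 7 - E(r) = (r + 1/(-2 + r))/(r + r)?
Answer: -6118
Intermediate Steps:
E(r) = 7 - (r + 1/(-2 + r))/(2*r) (E(r) = 7 - (r + 1/(-2 + r))/(r + r) = 7 - (r + 1/(-2 + r))/(2*r))
(E(1)*19)*(-46) = (((½)*(-1 - 26*1 + 13*1²)/(1*(-2 + 1)))*19)*(-46) = (((½)*1*(-1 - 26 + 13*1)/(-1))*19)*(-46) = (((½)*1*(-1)*(-1 - 26 + 13))*19)*(-46) = (((½)*1*(-1)*(-14))*19)*(-46) = (7*19)*(-46) = 133*(-46) = -6118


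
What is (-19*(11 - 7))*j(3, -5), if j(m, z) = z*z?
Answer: -1900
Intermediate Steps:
j(m, z) = z²
(-19*(11 - 7))*j(3, -5) = -19*(11 - 7)*(-5)² = -19*4*25 = -76*25 = -1900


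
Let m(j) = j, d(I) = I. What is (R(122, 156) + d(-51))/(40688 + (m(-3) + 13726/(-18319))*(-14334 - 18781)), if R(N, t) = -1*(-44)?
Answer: -128233/3019801017 ≈ -4.2464e-5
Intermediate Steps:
R(N, t) = 44
(R(122, 156) + d(-51))/(40688 + (m(-3) + 13726/(-18319))*(-14334 - 18781)) = (44 - 51)/(40688 + (-3 + 13726/(-18319))*(-14334 - 18781)) = -7/(40688 + (-3 + 13726*(-1/18319))*(-33115)) = -7/(40688 + (-3 - 13726/18319)*(-33115)) = -7/(40688 - 68683/18319*(-33115)) = -7/(40688 + 2274437545/18319) = -7/3019801017/18319 = -7*18319/3019801017 = -128233/3019801017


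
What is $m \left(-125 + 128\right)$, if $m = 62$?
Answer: $186$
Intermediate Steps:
$m \left(-125 + 128\right) = 62 \left(-125 + 128\right) = 62 \cdot 3 = 186$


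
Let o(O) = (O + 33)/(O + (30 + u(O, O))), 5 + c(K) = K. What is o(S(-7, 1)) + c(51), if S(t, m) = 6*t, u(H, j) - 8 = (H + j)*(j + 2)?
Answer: 154367/3356 ≈ 45.997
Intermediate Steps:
u(H, j) = 8 + (2 + j)*(H + j) (u(H, j) = 8 + (H + j)*(j + 2) = 8 + (H + j)*(2 + j) = 8 + (2 + j)*(H + j))
c(K) = -5 + K
o(O) = (33 + O)/(38 + 2*O**2 + 5*O) (o(O) = (O + 33)/(O + (30 + (8 + O**2 + 2*O + 2*O + O*O))) = (33 + O)/(O + (30 + (8 + O**2 + 2*O + 2*O + O**2))) = (33 + O)/(O + (30 + (8 + 2*O**2 + 4*O))) = (33 + O)/(O + (38 + 2*O**2 + 4*O)) = (33 + O)/(38 + 2*O**2 + 5*O))
o(S(-7, 1)) + c(51) = (33 + 6*(-7))/(38 + 2*(6*(-7))**2 + 5*(6*(-7))) + (-5 + 51) = (33 - 42)/(38 + 2*(-42)**2 + 5*(-42)) + 46 = -9/(38 + 2*1764 - 210) + 46 = -9/(38 + 3528 - 210) + 46 = -9/3356 + 46 = 154367/3356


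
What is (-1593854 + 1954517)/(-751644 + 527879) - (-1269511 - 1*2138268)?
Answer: 762541307272/223765 ≈ 3.4078e+6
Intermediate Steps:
(-1593854 + 1954517)/(-751644 + 527879) - (-1269511 - 1*2138268) = 360663/(-223765) - (-1269511 - 2138268) = 360663*(-1/223765) - 1*(-3407779) = -360663/223765 + 3407779 = 762541307272/223765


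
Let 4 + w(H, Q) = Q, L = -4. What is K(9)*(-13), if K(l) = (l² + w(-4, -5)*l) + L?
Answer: 52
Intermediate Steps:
w(H, Q) = -4 + Q
K(l) = -4 + l² - 9*l (K(l) = (l² + (-4 - 5)*l) - 4 = (l² - 9*l) - 4 = -4 + l² - 9*l)
K(9)*(-13) = (-4 + 9² - 9*9)*(-13) = (-4 + 81 - 81)*(-13) = -4*(-13) = 52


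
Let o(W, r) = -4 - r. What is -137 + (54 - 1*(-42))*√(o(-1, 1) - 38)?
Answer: -137 + 96*I*√43 ≈ -137.0 + 629.51*I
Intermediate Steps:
-137 + (54 - 1*(-42))*√(o(-1, 1) - 38) = -137 + (54 - 1*(-42))*√((-4 - 1*1) - 38) = -137 + (54 + 42)*√((-4 - 1) - 38) = -137 + 96*√(-5 - 38) = -137 + 96*√(-43) = -137 + 96*(I*√43) = -137 + 96*I*√43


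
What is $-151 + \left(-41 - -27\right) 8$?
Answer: $-263$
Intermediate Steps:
$-151 + \left(-41 - -27\right) 8 = -151 + \left(-41 + 27\right) 8 = -151 - 112 = -263$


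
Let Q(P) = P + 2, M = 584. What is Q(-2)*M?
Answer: 0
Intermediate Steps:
Q(P) = 2 + P
Q(-2)*M = (2 - 2)*584 = 0*584 = 0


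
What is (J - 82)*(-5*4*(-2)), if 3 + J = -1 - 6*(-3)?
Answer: -2720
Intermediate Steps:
J = 14 (J = -3 + (-1 - 6*(-3)) = -3 + (-1 + 18) = -3 + 17 = 14)
(J - 82)*(-5*4*(-2)) = (14 - 82)*(-5*4*(-2)) = -(-1360)*(-2) = -68*40 = -2720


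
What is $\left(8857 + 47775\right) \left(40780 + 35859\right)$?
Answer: $4340219848$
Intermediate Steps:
$\left(8857 + 47775\right) \left(40780 + 35859\right) = 56632 \cdot 76639 = 4340219848$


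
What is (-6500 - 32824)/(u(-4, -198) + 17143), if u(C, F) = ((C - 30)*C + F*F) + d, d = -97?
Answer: -19662/28193 ≈ -0.69741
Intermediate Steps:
u(C, F) = -97 + F² + C*(-30 + C) (u(C, F) = ((C - 30)*C + F*F) - 97 = ((-30 + C)*C + F²) - 97 = (C*(-30 + C) + F²) - 97 = (F² + C*(-30 + C)) - 97 = -97 + F² + C*(-30 + C))
(-6500 - 32824)/(u(-4, -198) + 17143) = (-6500 - 32824)/((-97 + (-4)² + (-198)² - 30*(-4)) + 17143) = -39324/((-97 + 16 + 39204 + 120) + 17143) = -39324/(39243 + 17143) = -39324/56386 = -39324*1/56386 = -19662/28193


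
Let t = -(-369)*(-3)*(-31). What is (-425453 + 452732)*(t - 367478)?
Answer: -9088298919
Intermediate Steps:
t = 34317 (t = -41*27*(-31) = -1107*(-31) = 34317)
(-425453 + 452732)*(t - 367478) = (-425453 + 452732)*(34317 - 367478) = 27279*(-333161) = -9088298919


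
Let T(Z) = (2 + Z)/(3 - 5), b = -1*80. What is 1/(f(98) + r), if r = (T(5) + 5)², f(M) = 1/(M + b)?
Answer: 36/83 ≈ 0.43373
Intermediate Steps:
b = -80
T(Z) = -1 - Z/2 (T(Z) = (2 + Z)/(-2) = (2 + Z)*(-½) = -1 - Z/2)
f(M) = 1/(-80 + M) (f(M) = 1/(M - 80) = 1/(-80 + M))
r = 9/4 (r = ((-1 - ½*5) + 5)² = ((-1 - 5/2) + 5)² = (-7/2 + 5)² = (3/2)² = 9/4 ≈ 2.2500)
1/(f(98) + r) = 1/(1/(-80 + 98) + 9/4) = 1/(1/18 + 9/4) = 1/(83/36) = 36/83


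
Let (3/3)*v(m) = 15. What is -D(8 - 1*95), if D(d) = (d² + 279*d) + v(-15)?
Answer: 16689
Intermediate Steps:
v(m) = 15
D(d) = 15 + d² + 279*d (D(d) = (d² + 279*d) + 15 = 15 + d² + 279*d)
-D(8 - 1*95) = -(15 + (8 - 1*95)² + 279*(8 - 1*95)) = -(15 + (8 - 95)² + 279*(8 - 95)) = -(15 + (-87)² + 279*(-87)) = -(15 + 7569 - 24273) = -1*(-16689) = 16689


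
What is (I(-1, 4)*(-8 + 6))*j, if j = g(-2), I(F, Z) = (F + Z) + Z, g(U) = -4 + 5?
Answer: -14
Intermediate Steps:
g(U) = 1
I(F, Z) = F + 2*Z
j = 1
(I(-1, 4)*(-8 + 6))*j = ((-1 + 2*4)*(-8 + 6))*1 = ((-1 + 8)*(-2))*1 = (7*(-2))*1 = -14*1 = -14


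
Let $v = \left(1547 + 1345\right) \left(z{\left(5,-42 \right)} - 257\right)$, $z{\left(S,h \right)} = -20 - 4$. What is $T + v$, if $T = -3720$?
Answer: $-816372$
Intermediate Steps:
$z{\left(S,h \right)} = -24$ ($z{\left(S,h \right)} = -20 - 4 = -24$)
$v = -812652$ ($v = \left(1547 + 1345\right) \left(-24 - 257\right) = 2892 \left(-281\right) = -812652$)
$T + v = -3720 - 812652 = -816372$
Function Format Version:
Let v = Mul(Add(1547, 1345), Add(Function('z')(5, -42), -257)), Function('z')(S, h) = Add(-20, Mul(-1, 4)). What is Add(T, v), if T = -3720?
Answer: -816372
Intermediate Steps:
Function('z')(S, h) = -24 (Function('z')(S, h) = Add(-20, -4) = -24)
v = -812652 (v = Mul(Add(1547, 1345), Add(-24, -257)) = Mul(2892, -281) = -812652)
Add(T, v) = Add(-3720, -812652) = -816372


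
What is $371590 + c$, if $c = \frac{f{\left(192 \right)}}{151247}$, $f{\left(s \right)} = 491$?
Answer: $\frac{56201873221}{151247} \approx 3.7159 \cdot 10^{5}$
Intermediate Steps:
$c = \frac{491}{151247} \approx 0.0032463$
$371590 + c = 371590 + \frac{491}{151247} = \frac{56201873221}{151247}$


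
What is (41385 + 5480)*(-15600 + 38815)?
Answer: 1087970975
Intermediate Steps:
(41385 + 5480)*(-15600 + 38815) = 46865*23215 = 1087970975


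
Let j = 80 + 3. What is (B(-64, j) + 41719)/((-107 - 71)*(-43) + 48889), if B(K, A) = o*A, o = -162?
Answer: 28273/56543 ≈ 0.50003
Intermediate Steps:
j = 83
B(K, A) = -162*A
(B(-64, j) + 41719)/((-107 - 71)*(-43) + 48889) = (-162*83 + 41719)/((-107 - 71)*(-43) + 48889) = (-13446 + 41719)/(-178*(-43) + 48889) = 28273/(7654 + 48889) = 28273/56543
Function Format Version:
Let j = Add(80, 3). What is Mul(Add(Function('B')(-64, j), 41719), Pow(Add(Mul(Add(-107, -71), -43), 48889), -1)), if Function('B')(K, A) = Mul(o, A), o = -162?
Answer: Rational(28273, 56543) ≈ 0.50003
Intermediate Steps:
j = 83
Function('B')(K, A) = Mul(-162, A)
Mul(Add(Function('B')(-64, j), 41719), Pow(Add(Mul(Add(-107, -71), -43), 48889), -1)) = Mul(Add(Mul(-162, 83), 41719), Pow(Add(Mul(Add(-107, -71), -43), 48889), -1)) = Mul(Add(-13446, 41719), Pow(Add(Mul(-178, -43), 48889), -1)) = Mul(28273, Pow(Add(7654, 48889), -1)) = Mul(28273, Pow(56543, -1)) = Mul(28273, Rational(1, 56543)) = Rational(28273, 56543)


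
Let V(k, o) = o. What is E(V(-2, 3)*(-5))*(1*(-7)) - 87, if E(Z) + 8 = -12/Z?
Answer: -183/5 ≈ -36.600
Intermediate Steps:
E(Z) = -8 - 12/Z
E(V(-2, 3)*(-5))*(1*(-7)) - 87 = (-8 - 12/(3*(-5)))*(1*(-7)) - 87 = (-8 - 12/(-15))*(-7) - 87 = (-8 - 12*(-1/15))*(-7) - 87 = (-8 + ⅘)*(-7) - 87 = -36/5*(-7) - 87 = 252/5 - 87 = -183/5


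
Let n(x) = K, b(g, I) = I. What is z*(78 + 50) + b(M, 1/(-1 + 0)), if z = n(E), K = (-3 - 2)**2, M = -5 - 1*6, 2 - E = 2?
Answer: 3199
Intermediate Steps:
E = 0 (E = 2 - 1*2 = 2 - 2 = 0)
M = -11 (M = -5 - 6 = -11)
K = 25 (K = (-5)**2 = 25)
n(x) = 25
z = 25
z*(78 + 50) + b(M, 1/(-1 + 0)) = 25*(78 + 50) + 1/(-1 + 0) = 25*128 + 1/(-1) = 3200 - 1 = 3199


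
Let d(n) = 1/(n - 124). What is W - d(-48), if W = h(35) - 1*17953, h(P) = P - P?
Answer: -3087915/172 ≈ -17953.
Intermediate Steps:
d(n) = 1/(-124 + n)
h(P) = 0
W = -17953 (W = 0 - 1*17953 = 0 - 17953 = -17953)
W - d(-48) = -17953 - 1/(-124 - 48) = -17953 - 1/(-172) = -17953 - 1*(-1/172) = -17953 + 1/172 = -3087915/172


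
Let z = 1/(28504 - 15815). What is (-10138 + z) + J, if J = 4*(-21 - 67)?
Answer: -133107609/12689 ≈ -10490.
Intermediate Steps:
z = 1/12689 ≈ 7.8808e-5
J = -352 (J = 4*(-88) = -352)
(-10138 + z) + J = (-10138 + 1/12689) - 352 = -128641081/12689 - 352 = -133107609/12689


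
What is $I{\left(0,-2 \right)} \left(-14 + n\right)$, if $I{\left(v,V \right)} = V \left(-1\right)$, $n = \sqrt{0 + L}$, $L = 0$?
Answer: $-28$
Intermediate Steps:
$n = 0$ ($n = \sqrt{0 + 0} = \sqrt{0} = 0$)
$I{\left(v,V \right)} = - V$
$I{\left(0,-2 \right)} \left(-14 + n\right) = \left(-1\right) \left(-2\right) \left(-14 + 0\right) = 2 \left(-14\right) = -28$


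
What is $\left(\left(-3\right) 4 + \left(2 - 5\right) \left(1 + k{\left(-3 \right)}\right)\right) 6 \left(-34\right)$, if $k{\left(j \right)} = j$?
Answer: $1224$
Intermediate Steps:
$\left(\left(-3\right) 4 + \left(2 - 5\right) \left(1 + k{\left(-3 \right)}\right)\right) 6 \left(-34\right) = \left(\left(-3\right) 4 + \left(2 - 5\right) \left(1 - 3\right)\right) 6 \left(-34\right) = \left(-12 - -6\right) 6 \left(-34\right) = \left(-12 + 6\right) 6 \left(-34\right) = \left(-6\right) 6 \left(-34\right) = \left(-36\right) \left(-34\right) = 1224$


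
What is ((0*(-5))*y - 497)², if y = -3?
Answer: 247009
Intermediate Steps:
((0*(-5))*y - 497)² = ((0*(-5))*(-3) - 497)² = (0*(-3) - 497)² = (0 - 497)² = (-497)² = 247009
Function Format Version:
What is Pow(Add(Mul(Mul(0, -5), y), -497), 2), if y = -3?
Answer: 247009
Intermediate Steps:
Pow(Add(Mul(Mul(0, -5), y), -497), 2) = Pow(Add(Mul(Mul(0, -5), -3), -497), 2) = Pow(Add(Mul(0, -3), -497), 2) = Pow(Add(0, -497), 2) = Pow(-497, 2) = 247009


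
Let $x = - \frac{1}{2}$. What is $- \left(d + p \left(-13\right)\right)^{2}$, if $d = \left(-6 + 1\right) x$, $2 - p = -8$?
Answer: $- \frac{65025}{4} \approx -16256.0$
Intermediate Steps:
$p = 10$ ($p = 2 - -8 = 2 + 8 = 10$)
$x = - \frac{1}{2}$ ($x = \left(-1\right) \frac{1}{2} = - \frac{1}{2} \approx -0.5$)
$d = \frac{5}{2}$ ($d = \left(-6 + 1\right) \left(- \frac{1}{2}\right) = \left(-5\right) \left(- \frac{1}{2}\right) = \frac{5}{2} \approx 2.5$)
$- \left(d + p \left(-13\right)\right)^{2} = - \left(\frac{5}{2} + 10 \left(-13\right)\right)^{2} = - \left(\frac{5}{2} - 130\right)^{2} = - \left(- \frac{255}{2}\right)^{2} = \left(-1\right) \frac{65025}{4} = - \frac{65025}{4}$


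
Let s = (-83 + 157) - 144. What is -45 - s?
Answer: 25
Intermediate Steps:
s = -70 (s = 74 - 144 = -70)
-45 - s = -45 - 1*(-70) = -45 + 70 = 25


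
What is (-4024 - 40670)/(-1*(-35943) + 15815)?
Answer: -22347/25879 ≈ -0.86352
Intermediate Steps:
(-4024 - 40670)/(-1*(-35943) + 15815) = -44694/(35943 + 15815) = -44694/51758 = -44694*1/51758 = -22347/25879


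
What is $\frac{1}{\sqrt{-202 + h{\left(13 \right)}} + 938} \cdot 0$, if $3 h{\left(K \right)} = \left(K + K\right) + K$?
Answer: $0$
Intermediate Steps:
$h{\left(K \right)} = K$ ($h{\left(K \right)} = \frac{\left(K + K\right) + K}{3} = \frac{2 K + K}{3} = \frac{3 K}{3} = K$)
$\frac{1}{\sqrt{-202 + h{\left(13 \right)}} + 938} \cdot 0 = \frac{1}{\sqrt{-202 + 13} + 938} \cdot 0 = \frac{1}{\sqrt{-189} + 938} \cdot 0 = \frac{1}{3 i \sqrt{21} + 938} \cdot 0 = \frac{1}{938 + 3 i \sqrt{21}} \cdot 0 = 0$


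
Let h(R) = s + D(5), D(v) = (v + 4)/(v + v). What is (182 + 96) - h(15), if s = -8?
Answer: 2851/10 ≈ 285.10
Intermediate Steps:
D(v) = (4 + v)/(2*v) (D(v) = (4 + v)/((2*v)) = (4 + v)*(1/(2*v)) = (4 + v)/(2*v))
h(R) = -71/10 (h(R) = -8 + (1/2)*(4 + 5)/5 = -8 + (1/2)*(1/5)*9 = -8 + 9/10 = -71/10)
(182 + 96) - h(15) = (182 + 96) - 1*(-71/10) = 278 + 71/10 = 2851/10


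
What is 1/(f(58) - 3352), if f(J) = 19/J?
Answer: -58/194397 ≈ -0.00029836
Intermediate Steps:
1/(f(58) - 3352) = 1/(19/58 - 3352) = 1/(-194397/58) = -58/194397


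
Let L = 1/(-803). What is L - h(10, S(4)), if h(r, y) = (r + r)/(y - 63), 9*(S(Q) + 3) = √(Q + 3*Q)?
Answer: 14395/47377 ≈ 0.30384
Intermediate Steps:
L = -1/803 ≈ -0.0012453
S(Q) = -3 + 2*√Q/9 (S(Q) = -3 + √(Q + 3*Q)/9 = -3 + √(4*Q)/9 = -3 + (2*√Q)/9 = -3 + 2*√Q/9)
h(r, y) = 2*r/(-63 + y) (h(r, y) = (2*r)/(-63 + y) = 2*r/(-63 + y))
L - h(10, S(4)) = -1/803 - 2*10/(-63 + (-3 + 2*√4/9)) = -1/803 - 2*10/(-63 + (-3 + (2/9)*2)) = -1/803 - 2*10/(-63 + (-3 + 4/9)) = -1/803 - 2*10/(-63 - 23/9) = -1/803 - 2*10/(-590/9) = -1/803 - 2*10*(-9)/590 = -1/803 - 1*(-18/59) = -1/803 + 18/59 = 14395/47377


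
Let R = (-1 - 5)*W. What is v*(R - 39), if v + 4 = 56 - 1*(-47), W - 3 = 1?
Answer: -6237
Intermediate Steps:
W = 4 (W = 3 + 1 = 4)
v = 99 (v = -4 + (56 - 1*(-47)) = -4 + (56 + 47) = -4 + 103 = 99)
R = -24 (R = (-1 - 5)*4 = -6*4 = -24)
v*(R - 39) = 99*(-24 - 39) = 99*(-63) = -6237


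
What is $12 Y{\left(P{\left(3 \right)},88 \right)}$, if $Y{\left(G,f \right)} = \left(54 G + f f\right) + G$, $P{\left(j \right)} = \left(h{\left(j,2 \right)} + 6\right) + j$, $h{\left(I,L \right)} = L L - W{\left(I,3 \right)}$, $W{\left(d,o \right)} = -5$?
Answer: $104808$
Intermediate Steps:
$h{\left(I,L \right)} = 5 + L^{2}$ ($h{\left(I,L \right)} = L L - -5 = L^{2} + 5 = 5 + L^{2}$)
$P{\left(j \right)} = 15 + j$ ($P{\left(j \right)} = \left(\left(5 + 2^{2}\right) + 6\right) + j = \left(\left(5 + 4\right) + 6\right) + j = \left(9 + 6\right) + j = 15 + j$)
$Y{\left(G,f \right)} = f^{2} + 55 G$ ($Y{\left(G,f \right)} = \left(54 G + f^{2}\right) + G = \left(f^{2} + 54 G\right) + G = f^{2} + 55 G$)
$12 Y{\left(P{\left(3 \right)},88 \right)} = 12 \left(88^{2} + 55 \left(15 + 3\right)\right) = 12 \left(7744 + 55 \cdot 18\right) = 12 \left(7744 + 990\right) = 12 \cdot 8734 = 104808$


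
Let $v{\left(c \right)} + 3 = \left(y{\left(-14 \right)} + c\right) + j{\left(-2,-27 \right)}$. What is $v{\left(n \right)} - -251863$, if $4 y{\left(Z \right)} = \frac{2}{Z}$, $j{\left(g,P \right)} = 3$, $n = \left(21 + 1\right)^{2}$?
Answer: $\frac{7065715}{28} \approx 2.5235 \cdot 10^{5}$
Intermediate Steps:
$n = 484$ ($n = 22^{2} = 484$)
$y{\left(Z \right)} = \frac{1}{2 Z}$ ($y{\left(Z \right)} = \frac{2 \frac{1}{Z}}{4} = \frac{1}{2 Z}$)
$v{\left(c \right)} = - \frac{1}{28} + c$ ($v{\left(c \right)} = -3 + \left(\left(\frac{1}{2 \left(-14\right)} + c\right) + 3\right) = -3 + \left(\left(\frac{1}{2} \left(- \frac{1}{14}\right) + c\right) + 3\right) = -3 + \left(\left(- \frac{1}{28} + c\right) + 3\right) = -3 + \left(\frac{83}{28} + c\right) = - \frac{1}{28} + c$)
$v{\left(n \right)} - -251863 = \left(- \frac{1}{28} + 484\right) - -251863 = \frac{13551}{28} + 251863 = \frac{7065715}{28}$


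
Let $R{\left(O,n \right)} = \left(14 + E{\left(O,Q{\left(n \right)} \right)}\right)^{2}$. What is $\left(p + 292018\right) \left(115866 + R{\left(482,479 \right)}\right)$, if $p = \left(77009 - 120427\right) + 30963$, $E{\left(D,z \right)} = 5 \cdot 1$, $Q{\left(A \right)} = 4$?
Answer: $32492768801$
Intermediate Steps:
$E{\left(D,z \right)} = 5$
$p = -12455$ ($p = -43418 + 30963 = -12455$)
$R{\left(O,n \right)} = 361$ ($R{\left(O,n \right)} = \left(14 + 5\right)^{2} = 19^{2} = 361$)
$\left(p + 292018\right) \left(115866 + R{\left(482,479 \right)}\right) = \left(-12455 + 292018\right) \left(115866 + 361\right) = 279563 \cdot 116227 = 32492768801$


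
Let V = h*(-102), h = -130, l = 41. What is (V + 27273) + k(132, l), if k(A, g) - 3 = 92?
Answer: 40628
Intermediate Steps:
k(A, g) = 95 (k(A, g) = 3 + 92 = 95)
V = 13260 (V = -130*(-102) = 13260)
(V + 27273) + k(132, l) = (13260 + 27273) + 95 = 40533 + 95 = 40628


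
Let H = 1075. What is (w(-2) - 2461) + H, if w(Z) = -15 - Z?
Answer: -1399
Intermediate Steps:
(w(-2) - 2461) + H = ((-15 - 1*(-2)) - 2461) + 1075 = ((-15 + 2) - 2461) + 1075 = (-13 - 2461) + 1075 = -2474 + 1075 = -1399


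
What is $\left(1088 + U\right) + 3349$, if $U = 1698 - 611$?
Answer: $5524$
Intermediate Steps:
$U = 1087$
$\left(1088 + U\right) + 3349 = \left(1088 + 1087\right) + 3349 = 2175 + 3349 = 5524$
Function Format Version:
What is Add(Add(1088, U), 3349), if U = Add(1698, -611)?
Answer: 5524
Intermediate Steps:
U = 1087
Add(Add(1088, U), 3349) = Add(Add(1088, 1087), 3349) = Add(2175, 3349) = 5524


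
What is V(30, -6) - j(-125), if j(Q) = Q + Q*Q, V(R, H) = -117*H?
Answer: -14798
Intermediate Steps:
j(Q) = Q + Q²
V(30, -6) - j(-125) = -117*(-6) - (-125)*(1 - 125) = 702 - (-125)*(-124) = 702 - 1*15500 = 702 - 15500 = -14798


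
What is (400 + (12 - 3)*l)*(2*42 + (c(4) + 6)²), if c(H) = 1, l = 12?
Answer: 67564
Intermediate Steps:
(400 + (12 - 3)*l)*(2*42 + (c(4) + 6)²) = (400 + (12 - 3)*12)*(2*42 + (1 + 6)²) = (400 + 9*12)*(84 + 7²) = (400 + 108)*(84 + 49) = 508*133 = 67564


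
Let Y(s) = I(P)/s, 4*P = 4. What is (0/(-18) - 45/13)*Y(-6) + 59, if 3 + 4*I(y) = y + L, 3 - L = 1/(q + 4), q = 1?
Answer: 1537/26 ≈ 59.115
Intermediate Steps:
L = 14/5 (L = 3 - 1/(1 + 4) = 3 - 1/5 = 3 - 1*⅕ = 3 - ⅕ = 14/5 ≈ 2.8000)
P = 1 (P = (¼)*4 = 1)
I(y) = -1/20 + y/4 (I(y) = -¾ + (y + 14/5)/4 = -¾ + (14/5 + y)/4 = -¾ + (7/10 + y/4) = -1/20 + y/4)
Y(s) = 1/(5*s) (Y(s) = (-1/20 + (¼)*1)/s = (-1/20 + ¼)/s = 1/(5*s))
(0/(-18) - 45/13)*Y(-6) + 59 = (0/(-18) - 45/13)*((⅕)/(-6)) + 59 = (0*(-1/18) - 45*1/13)*((⅕)*(-⅙)) + 59 = (0 - 45/13)*(-1/30) + 59 = -45/13*(-1/30) + 59 = 3/26 + 59 = 1537/26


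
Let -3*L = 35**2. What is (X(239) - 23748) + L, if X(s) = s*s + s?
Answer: 99611/3 ≈ 33204.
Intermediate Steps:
X(s) = s + s**2 (X(s) = s**2 + s = s + s**2)
L = -1225/3 (L = -1/3*35**2 = -1/3*1225 = -1225/3 ≈ -408.33)
(X(239) - 23748) + L = (239*(1 + 239) - 23748) - 1225/3 = (239*240 - 23748) - 1225/3 = (57360 - 23748) - 1225/3 = 33612 - 1225/3 = 99611/3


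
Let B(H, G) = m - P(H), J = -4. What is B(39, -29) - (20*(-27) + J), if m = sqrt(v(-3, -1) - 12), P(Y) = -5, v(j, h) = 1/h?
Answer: 549 + I*sqrt(13) ≈ 549.0 + 3.6056*I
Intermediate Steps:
v(j, h) = 1/h
m = I*sqrt(13) (m = sqrt(1/(-1) - 12) = sqrt(-1 - 12) = sqrt(-13) = I*sqrt(13) ≈ 3.6056*I)
B(H, G) = 5 + I*sqrt(13) (B(H, G) = I*sqrt(13) - 1*(-5) = I*sqrt(13) + 5 = 5 + I*sqrt(13))
B(39, -29) - (20*(-27) + J) = (5 + I*sqrt(13)) - (20*(-27) - 4) = (5 + I*sqrt(13)) - (-540 - 4) = (5 + I*sqrt(13)) - 1*(-544) = (5 + I*sqrt(13)) + 544 = 549 + I*sqrt(13)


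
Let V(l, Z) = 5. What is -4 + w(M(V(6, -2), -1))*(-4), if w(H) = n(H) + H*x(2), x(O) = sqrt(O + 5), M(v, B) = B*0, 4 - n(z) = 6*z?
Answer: -20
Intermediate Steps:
n(z) = 4 - 6*z
M(v, B) = 0
x(O) = sqrt(5 + O)
w(H) = 4 - 6*H + H*sqrt(7) (w(H) = (4 - 6*H) + H*sqrt(5 + 2) = (4 - 6*H) + H*sqrt(7) = 4 - 6*H + H*sqrt(7))
-4 + w(M(V(6, -2), -1))*(-4) = -4 + (4 - 6*0 + 0*sqrt(7))*(-4) = -4 + (4 + 0 + 0)*(-4) = -4 + 4*(-4) = -4 - 16 = -20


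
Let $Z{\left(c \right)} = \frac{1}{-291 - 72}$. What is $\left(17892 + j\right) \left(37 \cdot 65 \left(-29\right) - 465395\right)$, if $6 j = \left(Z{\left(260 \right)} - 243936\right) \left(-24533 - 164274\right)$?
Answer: $- \frac{497045951993483070}{121} \approx -4.1078 \cdot 10^{15}$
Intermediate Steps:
$Z{\left(c \right)} = - \frac{1}{363}$ ($Z{\left(c \right)} = \frac{1}{-363} = - \frac{1}{363}$)
$j = \frac{16718627428583}{2178}$ ($j = \frac{\left(- \frac{1}{363} - 243936\right) \left(-24533 - 164274\right)}{6} = \frac{\left(- \frac{88548769}{363}\right) \left(-188807\right)}{6} = \frac{1}{6} \cdot \frac{16718627428583}{363} = \frac{16718627428583}{2178} \approx 7.6761 \cdot 10^{9}$)
$\left(17892 + j\right) \left(37 \cdot 65 \left(-29\right) - 465395\right) = \left(17892 + \frac{16718627428583}{2178}\right) \left(37 \cdot 65 \left(-29\right) - 465395\right) = \frac{16718666397359 \left(2405 \left(-29\right) - 465395\right)}{2178} = \frac{16718666397359 \left(-69745 - 465395\right)}{2178} = \frac{16718666397359}{2178} \left(-535140\right) = - \frac{497045951993483070}{121}$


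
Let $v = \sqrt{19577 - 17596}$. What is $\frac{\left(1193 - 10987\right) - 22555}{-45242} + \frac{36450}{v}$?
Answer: $\frac{32349}{45242} + \frac{36450 \sqrt{1981}}{1981} \approx 819.66$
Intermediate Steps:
$v = \sqrt{1981} \approx 44.508$
$\frac{\left(1193 - 10987\right) - 22555}{-45242} + \frac{36450}{v} = \frac{\left(1193 - 10987\right) - 22555}{-45242} + \frac{36450}{\sqrt{1981}} = \left(-9794 - 22555\right) \left(- \frac{1}{45242}\right) + 36450 \frac{\sqrt{1981}}{1981} = \left(-32349\right) \left(- \frac{1}{45242}\right) + \frac{36450 \sqrt{1981}}{1981} = \frac{32349}{45242} + \frac{36450 \sqrt{1981}}{1981}$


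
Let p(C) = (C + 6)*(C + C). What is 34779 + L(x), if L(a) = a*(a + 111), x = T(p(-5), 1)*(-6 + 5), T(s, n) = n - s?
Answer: 33679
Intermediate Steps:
p(C) = 2*C*(6 + C) (p(C) = (6 + C)*(2*C) = 2*C*(6 + C))
x = -11 (x = (1 - 2*(-5)*(6 - 5))*(-6 + 5) = (1 - 2*(-5))*(-1) = (1 - 1*(-10))*(-1) = (1 + 10)*(-1) = 11*(-1) = -11)
L(a) = a*(111 + a)
34779 + L(x) = 34779 - 11*(111 - 11) = 34779 - 11*100 = 34779 - 1100 = 33679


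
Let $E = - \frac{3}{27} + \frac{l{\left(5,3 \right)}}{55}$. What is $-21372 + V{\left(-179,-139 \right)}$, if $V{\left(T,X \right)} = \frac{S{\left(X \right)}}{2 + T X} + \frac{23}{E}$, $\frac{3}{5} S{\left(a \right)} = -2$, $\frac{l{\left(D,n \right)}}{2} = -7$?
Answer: $- \frac{289616996143}{13511469} \approx -21435.0$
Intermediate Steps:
$l{\left(D,n \right)} = -14$ ($l{\left(D,n \right)} = 2 \left(-7\right) = -14$)
$S{\left(a \right)} = - \frac{10}{3}$ ($S{\left(a \right)} = \frac{5}{3} \left(-2\right) = - \frac{10}{3}$)
$E = - \frac{181}{495}$ ($E = - \frac{3}{27} - \frac{14}{55} = \left(-3\right) \frac{1}{27} - \frac{14}{55} = - \frac{1}{9} - \frac{14}{55} = - \frac{181}{495} \approx -0.36566$)
$V{\left(T,X \right)} = - \frac{11385}{181} - \frac{10}{3 \left(2 + T X\right)}$ ($V{\left(T,X \right)} = - \frac{10}{3 \left(2 + T X\right)} + \frac{23}{- \frac{181}{495}} = - \frac{10}{3 \left(2 + T X\right)} + 23 \left(- \frac{495}{181}\right) = - \frac{10}{3 \left(2 + T X\right)} - \frac{11385}{181} = - \frac{11385}{181} - \frac{10}{3 \left(2 + T X\right)}$)
$-21372 + V{\left(-179,-139 \right)} = -21372 + \frac{5 \left(-14024 - \left(-1222749\right) \left(-139\right)\right)}{543 \left(2 - -24881\right)} = -21372 + \frac{5 \left(-14024 - 169962111\right)}{543 \left(2 + 24881\right)} = -21372 + \frac{5}{543} \cdot \frac{1}{24883} \left(-169976135\right) = -21372 - \frac{849880675}{13511469} = - \frac{289616996143}{13511469}$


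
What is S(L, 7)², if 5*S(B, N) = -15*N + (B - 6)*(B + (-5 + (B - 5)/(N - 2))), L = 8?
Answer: 239121/625 ≈ 382.59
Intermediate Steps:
S(B, N) = -3*N + (-6 + B)*(-5 + B + (-5 + B)/(-2 + N))/5 (S(B, N) = (-15*N + (B - 6)*(B + (-5 + (B - 5)/(N - 2))))/5 = (-15*N + (-6 + B)*(B + (-5 + (-5 + B)/(-2 + N))))/5 = (-15*N + (-6 + B)*(-5 + B + (-5 + B)/(-2 + N)))/5 = -3*N + (-6 + B)*(-5 + B + (-5 + B)/(-2 + N))/5)
S(L, 7)² = ((-30 - 1*8² - 15*7² + 11*8 + 60*7 + 7*8² - 11*8*7)/(5*(-2 + 7)))² = ((⅕)*(-30 - 1*64 - 15*49 + 88 + 420 + 7*64 - 616)/5)² = ((⅕)*(⅕)*(-30 - 64 - 735 + 88 + 420 + 448 - 616))² = ((⅕)*(⅕)*(-489))² = (-489/25)² = 239121/625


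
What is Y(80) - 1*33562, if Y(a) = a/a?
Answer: -33561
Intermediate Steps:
Y(a) = 1
Y(80) - 1*33562 = 1 - 1*33562 = 1 - 33562 = -33561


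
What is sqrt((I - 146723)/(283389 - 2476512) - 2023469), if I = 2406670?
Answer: I*sqrt(9732462868744988982)/2193123 ≈ 1422.5*I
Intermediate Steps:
sqrt((I - 146723)/(283389 - 2476512) - 2023469) = sqrt((2406670 - 146723)/(283389 - 2476512) - 2023469) = sqrt(2259947/(-2193123) - 2023469) = sqrt(2259947*(-1/2193123) - 2023469) = sqrt(-2259947/2193123 - 2023469) = sqrt(-4437718663634/2193123) = I*sqrt(9732462868744988982)/2193123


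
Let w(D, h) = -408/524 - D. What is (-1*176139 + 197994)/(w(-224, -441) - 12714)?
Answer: -2863005/1636292 ≈ -1.7497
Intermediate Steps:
w(D, h) = -102/131 - D (w(D, h) = -408*1/524 - D = -102/131 - D)
(-1*176139 + 197994)/(w(-224, -441) - 12714) = (-1*176139 + 197994)/((-102/131 - 1*(-224)) - 12714) = (-176139 + 197994)/((-102/131 + 224) - 12714) = 21855/(29242/131 - 12714) = 21855/(-1636292/131) = 21855*(-131/1636292) = -2863005/1636292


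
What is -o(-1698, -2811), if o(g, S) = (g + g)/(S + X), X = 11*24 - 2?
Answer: -3396/2549 ≈ -1.3323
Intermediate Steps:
X = 262 (X = 264 - 2 = 262)
o(g, S) = 2*g/(262 + S) (o(g, S) = (g + g)/(S + 262) = (2*g)/(262 + S) = 2*g/(262 + S))
-o(-1698, -2811) = -2*(-1698)/(262 - 2811) = -2*(-1698)/(-2549) = -2*(-1698)*(-1)/2549 = -1*3396/2549 = -3396/2549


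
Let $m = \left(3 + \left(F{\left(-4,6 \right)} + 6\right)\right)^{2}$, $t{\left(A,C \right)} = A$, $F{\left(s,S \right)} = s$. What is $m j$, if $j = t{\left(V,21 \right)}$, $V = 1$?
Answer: $25$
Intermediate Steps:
$j = 1$
$m = 25$ ($m = \left(3 + \left(-4 + 6\right)\right)^{2} = \left(3 + 2\right)^{2} = 5^{2} = 25$)
$m j = 25 \cdot 1 = 25$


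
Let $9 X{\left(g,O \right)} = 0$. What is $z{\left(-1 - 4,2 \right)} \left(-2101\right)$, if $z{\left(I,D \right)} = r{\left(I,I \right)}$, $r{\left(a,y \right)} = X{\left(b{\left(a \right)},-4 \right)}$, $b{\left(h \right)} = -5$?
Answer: $0$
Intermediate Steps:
$X{\left(g,O \right)} = 0$ ($X{\left(g,O \right)} = \frac{1}{9} \cdot 0 = 0$)
$r{\left(a,y \right)} = 0$
$z{\left(I,D \right)} = 0$
$z{\left(-1 - 4,2 \right)} \left(-2101\right) = 0 \left(-2101\right) = 0$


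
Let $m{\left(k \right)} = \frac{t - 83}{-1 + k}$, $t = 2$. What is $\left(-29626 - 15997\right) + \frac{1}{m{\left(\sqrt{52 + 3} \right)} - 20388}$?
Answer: $- \frac{4214871598062}{92384797} + \frac{\sqrt{55}}{277154391} \approx -45623.0$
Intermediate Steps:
$m{\left(k \right)} = - \frac{81}{-1 + k}$ ($m{\left(k \right)} = \frac{2 - 83}{-1 + k} = - \frac{81}{-1 + k}$)
$\left(-29626 - 15997\right) + \frac{1}{m{\left(\sqrt{52 + 3} \right)} - 20388} = \left(-29626 - 15997\right) + \frac{1}{- \frac{81}{-1 + \sqrt{52 + 3}} - 20388} = -45623 + \frac{1}{- \frac{81}{-1 + \sqrt{55}} - 20388} = -45623 + \frac{1}{-20388 - \frac{81}{-1 + \sqrt{55}}}$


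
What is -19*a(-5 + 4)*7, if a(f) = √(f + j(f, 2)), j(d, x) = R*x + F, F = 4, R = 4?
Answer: -133*√11 ≈ -441.11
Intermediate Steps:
j(d, x) = 4 + 4*x (j(d, x) = 4*x + 4 = 4 + 4*x)
a(f) = √(12 + f) (a(f) = √(f + (4 + 4*2)) = √(f + (4 + 8)) = √(f + 12) = √(12 + f))
-19*a(-5 + 4)*7 = -19*√(12 + (-5 + 4))*7 = -19*√(12 - 1)*7 = -19*√11*7 = -133*√11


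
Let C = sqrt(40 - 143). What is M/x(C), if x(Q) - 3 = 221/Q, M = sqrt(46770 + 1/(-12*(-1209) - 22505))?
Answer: 309*sqrt(2991035452933)/397994696 + 221*I*sqrt(308076651652099)/397994696 ≈ 1.3427 + 9.7464*I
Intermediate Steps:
M = sqrt(2991035452933)/7997 (M = sqrt(46770 + 1/(14508 - 22505)) = sqrt(46770 + 1/(-7997)) = sqrt(46770 - 1/7997) = sqrt(374019689/7997) = sqrt(2991035452933)/7997 ≈ 216.26)
C = I*sqrt(103) (C = sqrt(-103) = I*sqrt(103) ≈ 10.149*I)
x(Q) = 3 + 221/Q
M/x(C) = (sqrt(2991035452933)/7997)/(3 + 221/((I*sqrt(103)))) = (sqrt(2991035452933)/7997)/(3 + 221*(-I*sqrt(103)/103)) = (sqrt(2991035452933)/7997)/(3 - 221*I*sqrt(103)/103) = sqrt(2991035452933)/(7997*(3 - 221*I*sqrt(103)/103))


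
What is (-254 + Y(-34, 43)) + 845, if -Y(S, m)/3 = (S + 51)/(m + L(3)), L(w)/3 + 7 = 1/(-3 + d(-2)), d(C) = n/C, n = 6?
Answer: 25311/43 ≈ 588.63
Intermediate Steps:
d(C) = 6/C
L(w) = -43/2 (L(w) = -21 + 3/(-3 + 6/(-2)) = -21 + 3/(-3 + 6*(-½)) = -21 + 3/(-3 - 3) = -21 + 3/(-6) = -21 + 3*(-⅙) = -21 - ½ = -43/2)
Y(S, m) = -3*(51 + S)/(-43/2 + m) (Y(S, m) = -3*(S + 51)/(m - 43/2) = -3*(51 + S)/(-43/2 + m))
(-254 + Y(-34, 43)) + 845 = (-254 + 6*(-51 - 1*(-34))/(-43 + 2*43)) + 845 = (-254 + 6*(-51 + 34)/(-43 + 86)) + 845 = (-254 + 6*(-17)/43) + 845 = (-254 + 6*(1/43)*(-17)) + 845 = (-254 - 102/43) + 845 = -11024/43 + 845 = 25311/43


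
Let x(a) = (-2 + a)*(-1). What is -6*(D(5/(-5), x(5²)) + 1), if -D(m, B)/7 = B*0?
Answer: -6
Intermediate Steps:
x(a) = 2 - a
D(m, B) = 0 (D(m, B) = -7*B*0 = -7*0 = 0)
-6*(D(5/(-5), x(5²)) + 1) = -6*(0 + 1) = -6*1 = -6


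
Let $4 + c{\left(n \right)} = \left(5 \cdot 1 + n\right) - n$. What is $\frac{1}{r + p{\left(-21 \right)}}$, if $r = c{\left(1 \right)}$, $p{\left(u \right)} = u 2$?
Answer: $- \frac{1}{41} \approx -0.02439$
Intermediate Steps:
$p{\left(u \right)} = 2 u$
$c{\left(n \right)} = 1$ ($c{\left(n \right)} = -4 + \left(\left(5 \cdot 1 + n\right) - n\right) = -4 + \left(\left(5 + n\right) - n\right) = -4 + 5 = 1$)
$r = 1$
$\frac{1}{r + p{\left(-21 \right)}} = \frac{1}{1 + 2 \left(-21\right)} = \frac{1}{1 - 42} = \frac{1}{-41} = - \frac{1}{41}$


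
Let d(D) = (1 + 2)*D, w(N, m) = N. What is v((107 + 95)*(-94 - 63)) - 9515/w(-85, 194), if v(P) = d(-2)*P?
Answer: 3236731/17 ≈ 1.9040e+5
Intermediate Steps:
d(D) = 3*D
v(P) = -6*P (v(P) = (3*(-2))*P = -6*P)
v((107 + 95)*(-94 - 63)) - 9515/w(-85, 194) = -6*(107 + 95)*(-94 - 63) - 9515/(-85) = -1212*(-157) - 9515*(-1/85) = -6*(-31714) + 1903/17 = 190284 + 1903/17 = 3236731/17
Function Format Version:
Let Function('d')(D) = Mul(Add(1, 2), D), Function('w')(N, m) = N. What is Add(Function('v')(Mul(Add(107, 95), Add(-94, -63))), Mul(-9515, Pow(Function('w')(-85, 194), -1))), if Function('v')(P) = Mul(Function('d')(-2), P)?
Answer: Rational(3236731, 17) ≈ 1.9040e+5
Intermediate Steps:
Function('d')(D) = Mul(3, D)
Function('v')(P) = Mul(-6, P) (Function('v')(P) = Mul(Mul(3, -2), P) = Mul(-6, P))
Add(Function('v')(Mul(Add(107, 95), Add(-94, -63))), Mul(-9515, Pow(Function('w')(-85, 194), -1))) = Add(Mul(-6, Mul(Add(107, 95), Add(-94, -63))), Mul(-9515, Pow(-85, -1))) = Add(Mul(-6, Mul(202, -157)), Mul(-9515, Rational(-1, 85))) = Add(Mul(-6, -31714), Rational(1903, 17)) = Add(190284, Rational(1903, 17)) = Rational(3236731, 17)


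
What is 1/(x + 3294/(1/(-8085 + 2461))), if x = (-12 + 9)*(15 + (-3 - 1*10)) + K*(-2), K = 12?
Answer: -1/18525486 ≈ -5.3980e-8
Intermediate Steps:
x = -30 (x = (-12 + 9)*(15 + (-3 - 1*10)) + 12*(-2) = -3*(15 + (-3 - 10)) - 24 = -3*(15 - 13) - 24 = -3*2 - 24 = -6 - 24 = -30)
1/(x + 3294/(1/(-8085 + 2461))) = 1/(-30 + 3294/(1/(-8085 + 2461))) = 1/(-30 + 3294/(1/(-5624))) = 1/(-30 + 3294/(-1/5624)) = 1/(-30 + 3294*(-5624)) = 1/(-30 - 18525456) = 1/(-18525486) = -1/18525486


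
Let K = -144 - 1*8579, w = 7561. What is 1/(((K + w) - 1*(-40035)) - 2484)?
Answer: 1/36389 ≈ 2.7481e-5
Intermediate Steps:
K = -8723 (K = -144 - 8579 = -8723)
1/(((K + w) - 1*(-40035)) - 2484) = 1/(((-8723 + 7561) - 1*(-40035)) - 2484) = 1/((-1162 + 40035) - 2484) = 1/(38873 - 2484) = 1/36389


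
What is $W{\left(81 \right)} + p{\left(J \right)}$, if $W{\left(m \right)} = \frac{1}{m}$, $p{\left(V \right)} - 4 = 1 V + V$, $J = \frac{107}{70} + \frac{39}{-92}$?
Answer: $\frac{811367}{130410} \approx 6.2217$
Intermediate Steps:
$J = \frac{3557}{3220}$ ($J = 107 \cdot \frac{1}{70} + 39 \left(- \frac{1}{92}\right) = \frac{107}{70} - \frac{39}{92} = \frac{3557}{3220} \approx 1.1047$)
$p{\left(V \right)} = 4 + 2 V$ ($p{\left(V \right)} = 4 + \left(1 V + V\right) = 4 + \left(V + V\right) = 4 + 2 V$)
$W{\left(81 \right)} + p{\left(J \right)} = \frac{1}{81} + \left(4 + 2 \cdot \frac{3557}{3220}\right) = \frac{1}{81} + \left(4 + \frac{3557}{1610}\right) = \frac{1}{81} + \frac{9997}{1610} = \frac{811367}{130410}$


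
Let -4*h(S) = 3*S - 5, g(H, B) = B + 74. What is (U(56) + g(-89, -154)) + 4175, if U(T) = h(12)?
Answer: 16349/4 ≈ 4087.3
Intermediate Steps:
g(H, B) = 74 + B
h(S) = 5/4 - 3*S/4 (h(S) = -(3*S - 5)/4 = -(-5 + 3*S)/4 = 5/4 - 3*S/4)
U(T) = -31/4 (U(T) = 5/4 - ¾*12 = 5/4 - 9 = -31/4)
(U(56) + g(-89, -154)) + 4175 = (-31/4 + (74 - 154)) + 4175 = (-31/4 - 80) + 4175 = -351/4 + 4175 = 16349/4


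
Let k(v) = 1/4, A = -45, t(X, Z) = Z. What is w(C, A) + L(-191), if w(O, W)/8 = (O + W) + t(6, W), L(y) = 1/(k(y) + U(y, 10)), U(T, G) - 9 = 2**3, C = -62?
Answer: -83900/69 ≈ -1215.9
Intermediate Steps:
U(T, G) = 17 (U(T, G) = 9 + 2**3 = 9 + 8 = 17)
k(v) = 1/4
L(y) = 4/69 (L(y) = 1/(1/4 + 17) = 1/(69/4) = 4/69)
w(O, W) = 8*O + 16*W (w(O, W) = 8*((O + W) + W) = 8*(O + 2*W) = 8*O + 16*W)
w(C, A) + L(-191) = (8*(-62) + 16*(-45)) + 4/69 = (-496 - 720) + 4/69 = -1216 + 4/69 = -83900/69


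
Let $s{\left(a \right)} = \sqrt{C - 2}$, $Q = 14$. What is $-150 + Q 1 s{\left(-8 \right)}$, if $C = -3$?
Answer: $-150 + 14 i \sqrt{5} \approx -150.0 + 31.305 i$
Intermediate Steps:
$s{\left(a \right)} = i \sqrt{5}$ ($s{\left(a \right)} = \sqrt{-3 - 2} = \sqrt{-5} = i \sqrt{5}$)
$-150 + Q 1 s{\left(-8 \right)} = -150 + 14 \cdot 1 i \sqrt{5} = -150 + 14 i \sqrt{5}$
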